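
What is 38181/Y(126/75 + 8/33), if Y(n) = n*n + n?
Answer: 1998995625/294142 ≈ 6796.0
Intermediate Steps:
Y(n) = n + n² (Y(n) = n² + n = n + n²)
38181/Y(126/75 + 8/33) = 38181/(((126/75 + 8/33)*(1 + (126/75 + 8/33)))) = 38181/(((126*(1/75) + 8*(1/33))*(1 + (126*(1/75) + 8*(1/33))))) = 38181/(((42/25 + 8/33)*(1 + (42/25 + 8/33)))) = 38181/((1586*(1 + 1586/825)/825)) = 38181/(((1586/825)*(2411/825))) = 38181/(3823846/680625) = 38181*(680625/3823846) = 1998995625/294142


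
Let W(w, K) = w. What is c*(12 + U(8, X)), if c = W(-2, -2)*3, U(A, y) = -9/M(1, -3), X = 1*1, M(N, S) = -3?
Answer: -90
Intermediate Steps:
X = 1
U(A, y) = 3 (U(A, y) = -9/(-3) = -9*(-⅓) = 3)
c = -6 (c = -2*3 = -6)
c*(12 + U(8, X)) = -6*(12 + 3) = -6*15 = -90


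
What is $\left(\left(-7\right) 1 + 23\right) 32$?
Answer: $512$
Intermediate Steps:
$\left(\left(-7\right) 1 + 23\right) 32 = \left(-7 + 23\right) 32 = 16 \cdot 32 = 512$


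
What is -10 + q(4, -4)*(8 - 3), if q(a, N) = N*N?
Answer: 70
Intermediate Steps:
q(a, N) = N²
-10 + q(4, -4)*(8 - 3) = -10 + (-4)²*(8 - 3) = -10 + 16*5 = -10 + 80 = 70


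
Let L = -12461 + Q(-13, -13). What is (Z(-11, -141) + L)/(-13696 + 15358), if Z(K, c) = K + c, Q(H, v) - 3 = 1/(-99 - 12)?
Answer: -1399711/184482 ≈ -7.5872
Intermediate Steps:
Q(H, v) = 332/111 (Q(H, v) = 3 + 1/(-99 - 12) = 3 + 1/(-111) = 3 - 1/111 = 332/111)
L = -1382839/111 (L = -12461 + 332/111 = -1382839/111 ≈ -12458.)
(Z(-11, -141) + L)/(-13696 + 15358) = ((-11 - 141) - 1382839/111)/(-13696 + 15358) = (-152 - 1382839/111)/1662 = -1399711/111*1/1662 = -1399711/184482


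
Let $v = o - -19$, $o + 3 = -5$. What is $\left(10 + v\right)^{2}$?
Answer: $441$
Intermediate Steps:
$o = -8$ ($o = -3 - 5 = -8$)
$v = 11$ ($v = -8 - -19 = -8 + 19 = 11$)
$\left(10 + v\right)^{2} = \left(10 + 11\right)^{2} = 21^{2} = 441$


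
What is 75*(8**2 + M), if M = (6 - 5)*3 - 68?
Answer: -75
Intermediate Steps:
M = -65 (M = 1*3 - 68 = 3 - 68 = -65)
75*(8**2 + M) = 75*(8**2 - 65) = 75*(64 - 65) = 75*(-1) = -75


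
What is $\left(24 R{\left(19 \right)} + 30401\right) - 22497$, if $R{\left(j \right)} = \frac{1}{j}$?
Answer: $\frac{150200}{19} \approx 7905.3$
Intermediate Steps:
$\left(24 R{\left(19 \right)} + 30401\right) - 22497 = \left(\frac{24}{19} + 30401\right) - 22497 = \frac{577643}{19} - 22497 = \frac{150200}{19}$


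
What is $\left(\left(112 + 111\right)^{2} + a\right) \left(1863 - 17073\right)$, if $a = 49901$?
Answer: $-1515372300$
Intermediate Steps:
$\left(\left(112 + 111\right)^{2} + a\right) \left(1863 - 17073\right) = \left(\left(112 + 111\right)^{2} + 49901\right) \left(1863 - 17073\right) = \left(223^{2} + 49901\right) \left(-15210\right) = \left(49729 + 49901\right) \left(-15210\right) = 99630 \left(-15210\right) = -1515372300$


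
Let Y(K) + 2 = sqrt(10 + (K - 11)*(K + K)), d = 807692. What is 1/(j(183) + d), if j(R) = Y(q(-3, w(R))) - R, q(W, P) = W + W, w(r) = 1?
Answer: 807507/652067554835 - sqrt(214)/652067554835 ≈ 1.2384e-6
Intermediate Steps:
q(W, P) = 2*W
Y(K) = -2 + sqrt(10 + 2*K*(-11 + K)) (Y(K) = -2 + sqrt(10 + (K - 11)*(K + K)) = -2 + sqrt(10 + (-11 + K)*(2*K)) = -2 + sqrt(10 + 2*K*(-11 + K)))
j(R) = -2 + sqrt(214) - R (j(R) = (-2 + sqrt(10 - 44*(-3) + 2*(2*(-3))**2)) - R = (-2 + sqrt(10 - 22*(-6) + 2*(-6)**2)) - R = (-2 + sqrt(10 + 132 + 2*36)) - R = (-2 + sqrt(10 + 132 + 72)) - R = (-2 + sqrt(214)) - R = -2 + sqrt(214) - R)
1/(j(183) + d) = 1/((-2 + sqrt(214) - 1*183) + 807692) = 1/((-2 + sqrt(214) - 183) + 807692) = 1/((-185 + sqrt(214)) + 807692) = 1/(807507 + sqrt(214))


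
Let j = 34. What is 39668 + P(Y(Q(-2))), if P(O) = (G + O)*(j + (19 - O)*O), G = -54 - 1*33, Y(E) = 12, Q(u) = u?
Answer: 30818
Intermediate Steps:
G = -87 (G = -54 - 33 = -87)
P(O) = (-87 + O)*(34 + O*(19 - O)) (P(O) = (-87 + O)*(34 + (19 - O)*O) = (-87 + O)*(34 + O*(19 - O)))
39668 + P(Y(Q(-2))) = 39668 + (-2958 - 1*12**3 - 1619*12 + 106*12**2) = 39668 + (-2958 - 1*1728 - 19428 + 106*144) = 39668 + (-2958 - 1728 - 19428 + 15264) = 39668 - 8850 = 30818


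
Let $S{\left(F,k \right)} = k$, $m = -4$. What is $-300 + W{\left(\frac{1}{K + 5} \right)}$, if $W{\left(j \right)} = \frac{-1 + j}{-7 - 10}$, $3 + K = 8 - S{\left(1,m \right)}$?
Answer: $- \frac{71387}{238} \approx -299.95$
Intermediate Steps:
$K = 9$ ($K = -3 + \left(8 - -4\right) = -3 + \left(8 + 4\right) = -3 + 12 = 9$)
$W{\left(j \right)} = \frac{1}{17} - \frac{j}{17}$ ($W{\left(j \right)} = \frac{-1 + j}{-17} = \left(-1 + j\right) \left(- \frac{1}{17}\right) = \frac{1}{17} - \frac{j}{17}$)
$-300 + W{\left(\frac{1}{K + 5} \right)} = -300 + \left(\frac{1}{17} - \frac{1}{17 \left(9 + 5\right)}\right) = -300 + \left(\frac{1}{17} - \frac{1}{17 \cdot 14}\right) = -300 + \left(\frac{1}{17} - \frac{1}{238}\right) = -300 + \frac{13}{238} = - \frac{71387}{238}$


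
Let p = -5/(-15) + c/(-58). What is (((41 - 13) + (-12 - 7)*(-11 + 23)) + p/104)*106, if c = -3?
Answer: -191814049/9048 ≈ -21200.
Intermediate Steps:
p = 67/174 (p = -5/(-15) - 3/(-58) = -5*(-1/15) - 3*(-1/58) = ⅓ + 3/58 = 67/174 ≈ 0.38506)
(((41 - 13) + (-12 - 7)*(-11 + 23)) + p/104)*106 = (((41 - 13) + (-12 - 7)*(-11 + 23)) + (67/174)/104)*106 = ((28 - 19*12) + (67/174)*(1/104))*106 = ((28 - 228) + 67/18096)*106 = (-200 + 67/18096)*106 = -3619133/18096*106 = -191814049/9048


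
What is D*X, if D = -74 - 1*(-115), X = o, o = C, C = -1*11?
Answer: -451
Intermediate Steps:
C = -11
o = -11
X = -11
D = 41 (D = -74 + 115 = 41)
D*X = 41*(-11) = -451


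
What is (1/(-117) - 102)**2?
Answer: 142444225/13689 ≈ 10406.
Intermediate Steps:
(1/(-117) - 102)**2 = (-1/117 - 102)**2 = (-11935/117)**2 = 142444225/13689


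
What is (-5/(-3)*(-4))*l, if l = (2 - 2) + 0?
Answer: 0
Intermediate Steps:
l = 0 (l = 0 + 0 = 0)
(-5/(-3)*(-4))*l = (-5/(-3)*(-4))*0 = (-5*(-⅓)*(-4))*0 = ((5/3)*(-4))*0 = -20/3*0 = 0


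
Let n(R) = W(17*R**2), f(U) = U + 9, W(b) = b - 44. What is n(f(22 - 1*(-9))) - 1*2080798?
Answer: -2053642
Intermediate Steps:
W(b) = -44 + b
f(U) = 9 + U
n(R) = -44 + 17*R**2
n(f(22 - 1*(-9))) - 1*2080798 = (-44 + 17*(9 + (22 - 1*(-9)))**2) - 1*2080798 = (-44 + 17*(9 + (22 + 9))**2) - 2080798 = (-44 + 17*(9 + 31)**2) - 2080798 = (-44 + 17*40**2) - 2080798 = (-44 + 17*1600) - 2080798 = (-44 + 27200) - 2080798 = 27156 - 2080798 = -2053642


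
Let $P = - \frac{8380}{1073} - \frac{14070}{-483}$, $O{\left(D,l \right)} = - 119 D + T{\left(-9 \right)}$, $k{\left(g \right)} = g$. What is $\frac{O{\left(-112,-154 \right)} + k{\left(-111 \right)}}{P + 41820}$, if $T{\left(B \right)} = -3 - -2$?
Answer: $\frac{163078832}{516300975} \approx 0.31586$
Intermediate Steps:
$T{\left(B \right)} = -1$ ($T{\left(B \right)} = -3 + 2 = -1$)
$O{\left(D,l \right)} = -1 - 119 D$ ($O{\left(D,l \right)} = - 119 D - 1 = -1 - 119 D$)
$P = \frac{526170}{24679}$ ($P = \left(-8380\right) \frac{1}{1073} - - \frac{670}{23} = - \frac{8380}{1073} + \frac{670}{23} = \frac{526170}{24679} \approx 21.321$)
$\frac{O{\left(-112,-154 \right)} + k{\left(-111 \right)}}{P + 41820} = \frac{\left(-1 - -13328\right) - 111}{\frac{526170}{24679} + 41820} = \frac{\left(-1 + 13328\right) - 111}{\frac{1032601950}{24679}} = \left(13327 - 111\right) \frac{24679}{1032601950} = 13216 \cdot \frac{24679}{1032601950} = \frac{163078832}{516300975}$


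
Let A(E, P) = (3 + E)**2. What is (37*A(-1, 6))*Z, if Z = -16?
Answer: -2368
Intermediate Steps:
(37*A(-1, 6))*Z = (37*(3 - 1)**2)*(-16) = (37*2**2)*(-16) = (37*4)*(-16) = 148*(-16) = -2368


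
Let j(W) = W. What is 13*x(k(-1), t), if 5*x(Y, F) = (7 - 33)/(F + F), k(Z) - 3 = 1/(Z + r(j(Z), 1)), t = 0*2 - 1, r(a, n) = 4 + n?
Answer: 169/5 ≈ 33.800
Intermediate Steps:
t = -1 (t = 0 - 1 = -1)
k(Z) = 3 + 1/(5 + Z) (k(Z) = 3 + 1/(Z + (4 + 1)) = 3 + 1/(Z + 5) = 3 + 1/(5 + Z))
x(Y, F) = -13/(5*F) (x(Y, F) = ((7 - 33)/(F + F))/5 = (-26*1/(2*F))/5 = (-13/F)/5 = -13/(5*F))
13*x(k(-1), t) = 13*(-13/5/(-1)) = 13*(-13/5*(-1)) = 13*(13/5) = 169/5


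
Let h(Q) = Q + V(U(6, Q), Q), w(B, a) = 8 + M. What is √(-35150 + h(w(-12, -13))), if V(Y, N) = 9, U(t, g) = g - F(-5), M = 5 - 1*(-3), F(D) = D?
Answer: 5*I*√1405 ≈ 187.42*I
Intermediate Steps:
M = 8 (M = 5 + 3 = 8)
U(t, g) = 5 + g (U(t, g) = g - 1*(-5) = g + 5 = 5 + g)
w(B, a) = 16 (w(B, a) = 8 + 8 = 16)
h(Q) = 9 + Q (h(Q) = Q + 9 = 9 + Q)
√(-35150 + h(w(-12, -13))) = √(-35150 + (9 + 16)) = √(-35150 + 25) = √(-35125) = 5*I*√1405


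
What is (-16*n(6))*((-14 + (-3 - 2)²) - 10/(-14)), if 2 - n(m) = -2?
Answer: -5248/7 ≈ -749.71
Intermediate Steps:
n(m) = 4 (n(m) = 2 - 1*(-2) = 2 + 2 = 4)
(-16*n(6))*((-14 + (-3 - 2)²) - 10/(-14)) = (-16*4)*((-14 + (-3 - 2)²) - 10/(-14)) = -64*((-14 + (-5)²) - 10*(-1/14)) = -64*((-14 + 25) + 5/7) = -64*(11 + 5/7) = -64*82/7 = -5248/7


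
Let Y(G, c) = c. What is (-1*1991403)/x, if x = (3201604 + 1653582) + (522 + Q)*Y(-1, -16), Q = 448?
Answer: -663801/1613222 ≈ -0.41148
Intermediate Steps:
x = 4839666 (x = (3201604 + 1653582) + (522 + 448)*(-16) = 4855186 + 970*(-16) = 4855186 - 15520 = 4839666)
(-1*1991403)/x = -1*1991403/4839666 = -1991403*1/4839666 = -663801/1613222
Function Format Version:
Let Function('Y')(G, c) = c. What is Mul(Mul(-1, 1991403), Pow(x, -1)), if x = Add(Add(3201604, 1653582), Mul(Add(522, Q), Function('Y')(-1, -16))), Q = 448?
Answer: Rational(-663801, 1613222) ≈ -0.41148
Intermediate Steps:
x = 4839666 (x = Add(Add(3201604, 1653582), Mul(Add(522, 448), -16)) = Add(4855186, Mul(970, -16)) = Add(4855186, -15520) = 4839666)
Mul(Mul(-1, 1991403), Pow(x, -1)) = Mul(Mul(-1, 1991403), Pow(4839666, -1)) = Mul(-1991403, Rational(1, 4839666)) = Rational(-663801, 1613222)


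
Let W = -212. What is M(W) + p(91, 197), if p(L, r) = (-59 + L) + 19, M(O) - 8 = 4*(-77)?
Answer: -249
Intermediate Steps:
M(O) = -300 (M(O) = 8 + 4*(-77) = 8 - 308 = -300)
p(L, r) = -40 + L
M(W) + p(91, 197) = -300 + (-40 + 91) = -300 + 51 = -249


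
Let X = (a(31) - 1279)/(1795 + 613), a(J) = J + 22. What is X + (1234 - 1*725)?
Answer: 612223/1204 ≈ 508.49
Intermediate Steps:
a(J) = 22 + J
X = -613/1204 (X = ((22 + 31) - 1279)/(1795 + 613) = (53 - 1279)/2408 = -1226*1/2408 = -613/1204 ≈ -0.50914)
X + (1234 - 1*725) = -613/1204 + (1234 - 1*725) = -613/1204 + (1234 - 725) = -613/1204 + 509 = 612223/1204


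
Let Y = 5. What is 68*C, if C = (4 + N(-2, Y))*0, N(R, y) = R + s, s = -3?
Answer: 0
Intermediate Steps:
N(R, y) = -3 + R (N(R, y) = R - 3 = -3 + R)
C = 0 (C = (4 + (-3 - 2))*0 = (4 - 5)*0 = -1*0 = 0)
68*C = 68*0 = 0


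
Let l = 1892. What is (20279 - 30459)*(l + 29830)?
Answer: -322929960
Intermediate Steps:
(20279 - 30459)*(l + 29830) = (20279 - 30459)*(1892 + 29830) = -10180*31722 = -322929960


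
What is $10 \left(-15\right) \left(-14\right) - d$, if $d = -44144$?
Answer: $46244$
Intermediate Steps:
$10 \left(-15\right) \left(-14\right) - d = 10 \left(-15\right) \left(-14\right) - -44144 = \left(-150\right) \left(-14\right) + 44144 = 2100 + 44144 = 46244$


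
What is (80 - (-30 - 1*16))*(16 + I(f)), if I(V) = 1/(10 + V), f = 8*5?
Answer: 50463/25 ≈ 2018.5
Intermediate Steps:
f = 40
(80 - (-30 - 1*16))*(16 + I(f)) = (80 - (-30 - 1*16))*(16 + 1/(10 + 40)) = (80 - (-30 - 16))*(16 + 1/50) = (80 - 1*(-46))*(16 + 1/50) = (80 + 46)*(801/50) = 126*(801/50) = 50463/25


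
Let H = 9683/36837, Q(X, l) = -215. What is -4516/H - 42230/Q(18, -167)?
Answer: -7071520738/416369 ≈ -16984.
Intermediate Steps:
H = 9683/36837 (H = 9683*(1/36837) = 9683/36837 ≈ 0.26286)
-4516/H - 42230/Q(18, -167) = -4516/9683/36837 - 42230/(-215) = -4516*36837/9683 - 42230*(-1/215) = -166355892/9683 + 8446/43 = -7071520738/416369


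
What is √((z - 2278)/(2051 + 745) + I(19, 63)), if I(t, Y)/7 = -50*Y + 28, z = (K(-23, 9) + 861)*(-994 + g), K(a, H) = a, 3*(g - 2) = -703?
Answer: I*√10857869201/699 ≈ 149.07*I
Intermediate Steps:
g = -697/3 (g = 2 + (⅓)*(-703) = 2 - 703/3 = -697/3 ≈ -232.33)
z = -3083002/3 (z = (-23 + 861)*(-994 - 697/3) = 838*(-3679/3) = -3083002/3 ≈ -1.0277e+6)
I(t, Y) = 196 - 350*Y (I(t, Y) = 7*(-50*Y + 28) = 7*(28 - 50*Y) = 196 - 350*Y)
√((z - 2278)/(2051 + 745) + I(19, 63)) = √((-3083002/3 - 2278)/(2051 + 745) + (196 - 350*63)) = √(-3089836/3/2796 + (196 - 22050)) = √(-3089836/3*1/2796 - 21854) = √(-772459/2097 - 21854) = √(-46600297/2097) = I*√10857869201/699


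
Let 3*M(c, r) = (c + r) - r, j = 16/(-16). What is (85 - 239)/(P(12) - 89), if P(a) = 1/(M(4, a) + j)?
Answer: 77/43 ≈ 1.7907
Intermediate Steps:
j = -1 (j = 16*(-1/16) = -1)
M(c, r) = c/3 (M(c, r) = ((c + r) - r)/3 = c/3)
P(a) = 3 (P(a) = 1/((1/3)*4 - 1) = 1/(4/3 - 1) = 1/(1/3) = 3)
(85 - 239)/(P(12) - 89) = (85 - 239)/(3 - 89) = -154/(-86) = -154*(-1/86) = 77/43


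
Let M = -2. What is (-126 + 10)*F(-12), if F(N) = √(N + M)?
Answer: -116*I*√14 ≈ -434.03*I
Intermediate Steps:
F(N) = √(-2 + N) (F(N) = √(N - 2) = √(-2 + N))
(-126 + 10)*F(-12) = (-126 + 10)*√(-2 - 12) = -116*I*√14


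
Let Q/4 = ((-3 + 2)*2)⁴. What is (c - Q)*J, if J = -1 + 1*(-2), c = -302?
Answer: 1098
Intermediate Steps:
Q = 64 (Q = 4*((-3 + 2)*2)⁴ = 4*(-1*2)⁴ = 4*(-2)⁴ = 4*16 = 64)
J = -3 (J = -1 - 2 = -3)
(c - Q)*J = (-302 - 1*64)*(-3) = (-302 - 64)*(-3) = -366*(-3) = 1098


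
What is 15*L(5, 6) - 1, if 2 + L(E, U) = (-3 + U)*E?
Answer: 194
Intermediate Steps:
L(E, U) = -2 + E*(-3 + U) (L(E, U) = -2 + (-3 + U)*E = -2 + E*(-3 + U))
15*L(5, 6) - 1 = 15*(-2 - 3*5 + 5*6) - 1 = 15*(-2 - 15 + 30) - 1 = 15*13 - 1 = 195 - 1 = 194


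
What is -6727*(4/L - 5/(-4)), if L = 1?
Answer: -141267/4 ≈ -35317.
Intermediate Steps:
-6727*(4/L - 5/(-4)) = -6727*(4/1 - 5/(-4)) = -6727*(4*1 - 5*(-1/4)) = -6727*(4 + 5/4) = -6727*21/4 = -141267/4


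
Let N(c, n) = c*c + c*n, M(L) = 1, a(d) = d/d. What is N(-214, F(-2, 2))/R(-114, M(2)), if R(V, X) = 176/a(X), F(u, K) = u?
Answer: 2889/11 ≈ 262.64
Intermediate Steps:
a(d) = 1
N(c, n) = c**2 + c*n
R(V, X) = 176 (R(V, X) = 176/1 = 176*1 = 176)
N(-214, F(-2, 2))/R(-114, M(2)) = -214*(-214 - 2)/176 = -214*(-216)*(1/176) = 46224*(1/176) = 2889/11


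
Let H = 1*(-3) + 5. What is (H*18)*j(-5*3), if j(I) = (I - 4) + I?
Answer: -1224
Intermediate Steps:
H = 2 (H = -3 + 5 = 2)
j(I) = -4 + 2*I (j(I) = (-4 + I) + I = -4 + 2*I)
(H*18)*j(-5*3) = (2*18)*(-4 + 2*(-5*3)) = 36*(-4 + 2*(-15)) = 36*(-4 - 30) = 36*(-34) = -1224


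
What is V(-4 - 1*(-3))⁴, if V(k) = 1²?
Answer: 1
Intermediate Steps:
V(k) = 1
V(-4 - 1*(-3))⁴ = 1⁴ = 1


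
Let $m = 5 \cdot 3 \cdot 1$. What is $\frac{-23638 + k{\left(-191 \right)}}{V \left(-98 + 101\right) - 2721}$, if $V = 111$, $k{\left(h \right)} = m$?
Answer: $\frac{23623}{2388} \approx 9.8924$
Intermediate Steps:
$m = 15$ ($m = 15 \cdot 1 = 15$)
$k{\left(h \right)} = 15$
$\frac{-23638 + k{\left(-191 \right)}}{V \left(-98 + 101\right) - 2721} = \frac{-23638 + 15}{111 \left(-98 + 101\right) - 2721} = - \frac{23623}{111 \cdot 3 - 2721} = - \frac{23623}{333 - 2721} = - \frac{23623}{-2388} = \left(-23623\right) \left(- \frac{1}{2388}\right) = \frac{23623}{2388}$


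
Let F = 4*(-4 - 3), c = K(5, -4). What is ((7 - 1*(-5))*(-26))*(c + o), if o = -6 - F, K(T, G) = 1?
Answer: -7176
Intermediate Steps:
c = 1
F = -28 (F = 4*(-7) = -28)
o = 22 (o = -6 - 1*(-28) = -6 + 28 = 22)
((7 - 1*(-5))*(-26))*(c + o) = ((7 - 1*(-5))*(-26))*(1 + 22) = ((7 + 5)*(-26))*23 = (12*(-26))*23 = -312*23 = -7176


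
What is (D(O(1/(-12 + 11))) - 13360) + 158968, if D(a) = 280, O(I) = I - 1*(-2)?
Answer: 145888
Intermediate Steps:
O(I) = 2 + I (O(I) = I + 2 = 2 + I)
(D(O(1/(-12 + 11))) - 13360) + 158968 = (280 - 13360) + 158968 = -13080 + 158968 = 145888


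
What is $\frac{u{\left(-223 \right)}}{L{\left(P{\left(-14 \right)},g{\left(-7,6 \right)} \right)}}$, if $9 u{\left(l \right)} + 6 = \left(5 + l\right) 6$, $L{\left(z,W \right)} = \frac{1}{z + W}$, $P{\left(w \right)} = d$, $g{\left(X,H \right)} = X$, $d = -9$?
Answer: $2336$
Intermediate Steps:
$P{\left(w \right)} = -9$
$L{\left(z,W \right)} = \frac{1}{W + z}$
$u{\left(l \right)} = \frac{8}{3} + \frac{2 l}{3}$ ($u{\left(l \right)} = - \frac{2}{3} + \frac{\left(5 + l\right) 6}{9} = - \frac{2}{3} + \frac{30 + 6 l}{9} = - \frac{2}{3} + \left(\frac{10}{3} + \frac{2 l}{3}\right) = \frac{8}{3} + \frac{2 l}{3}$)
$\frac{u{\left(-223 \right)}}{L{\left(P{\left(-14 \right)},g{\left(-7,6 \right)} \right)}} = \frac{\frac{8}{3} + \frac{2}{3} \left(-223\right)}{\frac{1}{-7 - 9}} = \frac{\frac{8}{3} - \frac{446}{3}}{\frac{1}{-16}} = - \frac{146}{- \frac{1}{16}} = \left(-146\right) \left(-16\right) = 2336$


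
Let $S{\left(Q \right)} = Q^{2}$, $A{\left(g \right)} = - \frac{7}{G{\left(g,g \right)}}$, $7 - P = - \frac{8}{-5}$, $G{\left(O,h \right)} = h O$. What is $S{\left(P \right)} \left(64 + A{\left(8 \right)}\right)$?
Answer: $\frac{2980881}{1600} \approx 1863.1$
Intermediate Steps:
$G{\left(O,h \right)} = O h$
$P = \frac{27}{5}$ ($P = 7 - - \frac{8}{-5} = 7 - \left(-8\right) \left(- \frac{1}{5}\right) = 7 - \frac{8}{5} = \frac{27}{5} \approx 5.4$)
$A{\left(g \right)} = - \frac{7}{g^{2}}$ ($A{\left(g \right)} = - \frac{7}{g g} = - \frac{7}{g^{2}}$)
$S{\left(P \right)} \left(64 + A{\left(8 \right)}\right) = \left(\frac{27}{5}\right)^{2} \left(64 - \frac{7}{64}\right) = \frac{729 \left(64 - \frac{7}{64}\right)}{25} = \frac{729}{25} \cdot \frac{4089}{64} = \frac{2980881}{1600}$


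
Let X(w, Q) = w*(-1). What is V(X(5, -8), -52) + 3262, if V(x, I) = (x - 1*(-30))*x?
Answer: 3137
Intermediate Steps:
X(w, Q) = -w
V(x, I) = x*(30 + x) (V(x, I) = (x + 30)*x = (30 + x)*x = x*(30 + x))
V(X(5, -8), -52) + 3262 = (-1*5)*(30 - 1*5) + 3262 = -5*(30 - 5) + 3262 = -5*25 + 3262 = -125 + 3262 = 3137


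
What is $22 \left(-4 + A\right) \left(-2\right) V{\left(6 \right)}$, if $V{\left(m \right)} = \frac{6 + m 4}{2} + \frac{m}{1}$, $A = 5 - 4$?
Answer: $2772$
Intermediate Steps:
$A = 1$
$V{\left(m \right)} = 3 + 3 m$ ($V{\left(m \right)} = \left(6 + 4 m\right) \frac{1}{2} + m 1 = \left(3 + 2 m\right) + m = 3 + 3 m$)
$22 \left(-4 + A\right) \left(-2\right) V{\left(6 \right)} = 22 \left(-4 + 1\right) \left(-2\right) \left(3 + 3 \cdot 6\right) = 22 \left(\left(-3\right) \left(-2\right)\right) \left(3 + 18\right) = 22 \cdot 6 \cdot 21 = 132 \cdot 21 = 2772$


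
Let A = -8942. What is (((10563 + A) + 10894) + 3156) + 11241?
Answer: 26912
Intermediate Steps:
(((10563 + A) + 10894) + 3156) + 11241 = (((10563 - 8942) + 10894) + 3156) + 11241 = ((1621 + 10894) + 3156) + 11241 = (12515 + 3156) + 11241 = 15671 + 11241 = 26912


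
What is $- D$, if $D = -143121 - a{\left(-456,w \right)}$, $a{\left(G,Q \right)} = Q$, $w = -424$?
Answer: $142697$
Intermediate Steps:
$D = -142697$ ($D = -143121 - -424 = -143121 + 424 = -142697$)
$- D = \left(-1\right) \left(-142697\right) = 142697$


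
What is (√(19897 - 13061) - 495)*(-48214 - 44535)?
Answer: 45910755 - 185498*√1709 ≈ 3.8242e+7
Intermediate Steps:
(√(19897 - 13061) - 495)*(-48214 - 44535) = (√6836 - 495)*(-92749) = (2*√1709 - 495)*(-92749) = (-495 + 2*√1709)*(-92749) = 45910755 - 185498*√1709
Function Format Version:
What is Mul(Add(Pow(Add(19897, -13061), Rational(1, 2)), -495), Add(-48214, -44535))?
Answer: Add(45910755, Mul(-185498, Pow(1709, Rational(1, 2)))) ≈ 3.8242e+7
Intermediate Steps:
Mul(Add(Pow(Add(19897, -13061), Rational(1, 2)), -495), Add(-48214, -44535)) = Mul(Add(Pow(6836, Rational(1, 2)), -495), -92749) = Mul(Add(Mul(2, Pow(1709, Rational(1, 2))), -495), -92749) = Mul(Add(-495, Mul(2, Pow(1709, Rational(1, 2)))), -92749) = Add(45910755, Mul(-185498, Pow(1709, Rational(1, 2))))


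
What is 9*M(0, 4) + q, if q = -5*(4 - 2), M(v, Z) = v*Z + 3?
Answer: 17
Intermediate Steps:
M(v, Z) = 3 + Z*v (M(v, Z) = Z*v + 3 = 3 + Z*v)
q = -10 (q = -5*2 = -10)
9*M(0, 4) + q = 9*(3 + 4*0) - 10 = 9*(3 + 0) - 10 = 9*3 - 10 = 27 - 10 = 17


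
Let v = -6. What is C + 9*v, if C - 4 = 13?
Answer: -37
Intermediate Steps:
C = 17 (C = 4 + 13 = 17)
C + 9*v = 17 + 9*(-6) = 17 - 54 = -37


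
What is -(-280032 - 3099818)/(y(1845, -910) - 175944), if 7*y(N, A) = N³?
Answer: 23658950/6279194517 ≈ 0.0037678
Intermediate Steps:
y(N, A) = N³/7
-(-280032 - 3099818)/(y(1845, -910) - 175944) = -(-280032 - 3099818)/((⅐)*1845³ - 175944) = -(-3379850)/((⅐)*6280426125 - 175944) = -(-3379850)/(6280426125/7 - 175944) = -(-3379850)/6279194517/7 = -(-3379850)*7/6279194517 = -1*(-23658950/6279194517) = 23658950/6279194517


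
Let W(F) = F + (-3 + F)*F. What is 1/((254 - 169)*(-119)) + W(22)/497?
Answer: 635729/718165 ≈ 0.88521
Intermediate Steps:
W(F) = F + F*(-3 + F)
1/((254 - 169)*(-119)) + W(22)/497 = 1/((254 - 169)*(-119)) + (22*(-2 + 22))/497 = -1/119/85 + (22*20)*(1/497) = (1/85)*(-1/119) + 440*(1/497) = -1/10115 + 440/497 = 635729/718165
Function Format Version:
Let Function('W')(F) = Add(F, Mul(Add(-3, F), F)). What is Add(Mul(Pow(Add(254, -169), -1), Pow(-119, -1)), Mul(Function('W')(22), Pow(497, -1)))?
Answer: Rational(635729, 718165) ≈ 0.88521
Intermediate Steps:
Function('W')(F) = Add(F, Mul(F, Add(-3, F)))
Add(Mul(Pow(Add(254, -169), -1), Pow(-119, -1)), Mul(Function('W')(22), Pow(497, -1))) = Add(Mul(Pow(Add(254, -169), -1), Pow(-119, -1)), Mul(Mul(22, Add(-2, 22)), Pow(497, -1))) = Add(Mul(Pow(85, -1), Rational(-1, 119)), Mul(Mul(22, 20), Rational(1, 497))) = Add(Mul(Rational(1, 85), Rational(-1, 119)), Mul(440, Rational(1, 497))) = Add(Rational(-1, 10115), Rational(440, 497)) = Rational(635729, 718165)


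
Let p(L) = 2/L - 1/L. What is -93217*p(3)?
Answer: -93217/3 ≈ -31072.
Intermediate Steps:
p(L) = 1/L
-93217*p(3) = -93217/3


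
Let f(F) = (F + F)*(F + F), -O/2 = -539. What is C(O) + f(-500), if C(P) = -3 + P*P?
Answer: 2162081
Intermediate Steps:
O = 1078 (O = -2*(-539) = 1078)
C(P) = -3 + P²
f(F) = 4*F² (f(F) = (2*F)*(2*F) = 4*F²)
C(O) + f(-500) = (-3 + 1078²) + 4*(-500)² = (-3 + 1162084) + 4*250000 = 1162081 + 1000000 = 2162081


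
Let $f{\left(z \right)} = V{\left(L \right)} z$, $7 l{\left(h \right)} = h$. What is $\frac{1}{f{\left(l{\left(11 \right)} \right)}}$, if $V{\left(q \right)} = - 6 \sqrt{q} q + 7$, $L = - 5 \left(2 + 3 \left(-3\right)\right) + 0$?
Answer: $- \frac{1}{346489} - \frac{30 \sqrt{35}}{346489} \approx -0.00051512$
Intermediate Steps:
$L = 35$ ($L = - 5 \left(2 - 9\right) + 0 = \left(-5\right) \left(-7\right) + 0 = 35 + 0 = 35$)
$V{\left(q \right)} = 7 - 6 q^{\frac{3}{2}}$ ($V{\left(q \right)} = - 6 q^{\frac{3}{2}} + 7 = 7 - 6 q^{\frac{3}{2}}$)
$l{\left(h \right)} = \frac{h}{7}$
$f{\left(z \right)} = z \left(7 - 210 \sqrt{35}\right)$ ($f{\left(z \right)} = \left(7 - 6 \cdot 35^{\frac{3}{2}}\right) z = \left(7 - 6 \cdot 35 \sqrt{35}\right) z = \left(7 - 210 \sqrt{35}\right) z = z \left(7 - 210 \sqrt{35}\right)$)
$\frac{1}{f{\left(l{\left(11 \right)} \right)}} = \frac{1}{7 \cdot \frac{1}{7} \cdot 11 \left(1 - 30 \sqrt{35}\right)} = \frac{1}{7 \cdot \frac{11}{7} \left(1 - 30 \sqrt{35}\right)} = \frac{1}{11 - 330 \sqrt{35}}$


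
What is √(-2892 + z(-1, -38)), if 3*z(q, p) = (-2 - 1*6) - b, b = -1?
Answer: I*√26049/3 ≈ 53.799*I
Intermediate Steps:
z(q, p) = -7/3 (z(q, p) = ((-2 - 1*6) - 1*(-1))/3 = ((-2 - 6) + 1)/3 = (-8 + 1)/3 = (⅓)*(-7) = -7/3)
√(-2892 + z(-1, -38)) = √(-2892 - 7/3) = √(-8683/3) = I*√26049/3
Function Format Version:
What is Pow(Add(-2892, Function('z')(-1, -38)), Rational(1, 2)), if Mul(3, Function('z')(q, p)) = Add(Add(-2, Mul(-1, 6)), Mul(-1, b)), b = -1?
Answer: Mul(Rational(1, 3), I, Pow(26049, Rational(1, 2))) ≈ Mul(53.799, I)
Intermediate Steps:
Function('z')(q, p) = Rational(-7, 3) (Function('z')(q, p) = Mul(Rational(1, 3), Add(Add(-2, Mul(-1, 6)), Mul(-1, -1))) = Mul(Rational(1, 3), Add(Add(-2, -6), 1)) = Mul(Rational(1, 3), Add(-8, 1)) = Mul(Rational(1, 3), -7) = Rational(-7, 3))
Pow(Add(-2892, Function('z')(-1, -38)), Rational(1, 2)) = Pow(Add(-2892, Rational(-7, 3)), Rational(1, 2)) = Pow(Rational(-8683, 3), Rational(1, 2)) = Mul(Rational(1, 3), I, Pow(26049, Rational(1, 2)))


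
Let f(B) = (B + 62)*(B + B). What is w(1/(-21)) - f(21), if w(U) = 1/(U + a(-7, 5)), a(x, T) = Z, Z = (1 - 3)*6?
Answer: -881979/253 ≈ -3486.1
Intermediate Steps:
Z = -12 (Z = -2*6 = -12)
f(B) = 2*B*(62 + B) (f(B) = (62 + B)*(2*B) = 2*B*(62 + B))
a(x, T) = -12
w(U) = 1/(-12 + U) (w(U) = 1/(U - 12) = 1/(-12 + U))
w(1/(-21)) - f(21) = 1/(-12 + 1/(-21)) - 2*21*(62 + 21) = 1/(-12 - 1/21) - 2*21*83 = 1/(-253/21) - 1*3486 = -21/253 - 3486 = -881979/253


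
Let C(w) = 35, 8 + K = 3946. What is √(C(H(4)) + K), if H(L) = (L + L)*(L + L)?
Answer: √3973 ≈ 63.032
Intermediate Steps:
K = 3938 (K = -8 + 3946 = 3938)
H(L) = 4*L² (H(L) = (2*L)*(2*L) = 4*L²)
√(C(H(4)) + K) = √(35 + 3938) = √3973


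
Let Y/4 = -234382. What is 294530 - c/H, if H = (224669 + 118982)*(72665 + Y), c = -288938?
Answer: 87537566083183952/297211034813 ≈ 2.9453e+5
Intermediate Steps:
Y = -937528 (Y = 4*(-234382) = -937528)
H = -297211034813 (H = (224669 + 118982)*(72665 - 937528) = 343651*(-864863) = -297211034813)
294530 - c/H = 294530 - (-288938)/(-297211034813) = 294530 - (-288938)*(-1)/297211034813 = 294530 - 1*288938/297211034813 = 294530 - 288938/297211034813 = 87537566083183952/297211034813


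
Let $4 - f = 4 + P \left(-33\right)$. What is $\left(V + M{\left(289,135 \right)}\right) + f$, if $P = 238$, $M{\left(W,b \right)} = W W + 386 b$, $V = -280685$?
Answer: $-137200$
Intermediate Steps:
$M{\left(W,b \right)} = W^{2} + 386 b$
$f = 7854$ ($f = 4 - \left(4 + 238 \left(-33\right)\right) = 4 - \left(4 - 7854\right) = 4 - -7850 = 4 + 7850 = 7854$)
$\left(V + M{\left(289,135 \right)}\right) + f = \left(-280685 + \left(289^{2} + 386 \cdot 135\right)\right) + 7854 = \left(-280685 + \left(83521 + 52110\right)\right) + 7854 = \left(-280685 + 135631\right) + 7854 = -145054 + 7854 = -137200$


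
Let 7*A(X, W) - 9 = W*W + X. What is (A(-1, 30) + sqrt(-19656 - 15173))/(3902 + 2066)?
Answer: 227/10444 + I*sqrt(34829)/5968 ≈ 0.021735 + 0.031271*I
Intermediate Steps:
A(X, W) = 9/7 + X/7 + W**2/7 (A(X, W) = 9/7 + (W*W + X)/7 = 9/7 + (W**2 + X)/7 = 9/7 + (X + W**2)/7 = 9/7 + (X/7 + W**2/7) = 9/7 + X/7 + W**2/7)
(A(-1, 30) + sqrt(-19656 - 15173))/(3902 + 2066) = ((9/7 + (1/7)*(-1) + (1/7)*30**2) + sqrt(-19656 - 15173))/(3902 + 2066) = ((9/7 - 1/7 + (1/7)*900) + sqrt(-34829))/5968 = ((9/7 - 1/7 + 900/7) + I*sqrt(34829))*(1/5968) = (908/7 + I*sqrt(34829))*(1/5968) = 227/10444 + I*sqrt(34829)/5968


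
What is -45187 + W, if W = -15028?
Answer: -60215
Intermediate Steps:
-45187 + W = -45187 - 15028 = -60215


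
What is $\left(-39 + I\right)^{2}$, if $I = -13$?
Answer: $2704$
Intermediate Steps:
$\left(-39 + I\right)^{2} = \left(-39 - 13\right)^{2} = \left(-52\right)^{2} = 2704$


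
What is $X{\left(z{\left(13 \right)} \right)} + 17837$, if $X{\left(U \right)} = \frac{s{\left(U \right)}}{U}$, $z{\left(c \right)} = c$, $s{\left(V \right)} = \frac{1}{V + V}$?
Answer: $\frac{6028907}{338} \approx 17837.0$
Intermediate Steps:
$s{\left(V \right)} = \frac{1}{2 V}$
$X{\left(U \right)} = \frac{1}{2 U^{2}}$ ($X{\left(U \right)} = \frac{\frac{1}{2} \frac{1}{U}}{U} = \frac{1}{2 U^{2}}$)
$X{\left(z{\left(13 \right)} \right)} + 17837 = \frac{1}{2 \cdot 169} + 17837 = \frac{1}{2} \cdot \frac{1}{169} + 17837 = \frac{1}{338} + 17837 = \frac{6028907}{338}$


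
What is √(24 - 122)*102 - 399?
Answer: -399 + 714*I*√2 ≈ -399.0 + 1009.7*I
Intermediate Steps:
√(24 - 122)*102 - 399 = √(-98)*102 - 399 = (7*I*√2)*102 - 399 = 714*I*√2 - 399 = -399 + 714*I*√2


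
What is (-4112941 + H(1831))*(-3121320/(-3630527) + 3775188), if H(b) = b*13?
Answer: -56045419091846028648/3630527 ≈ -1.5437e+13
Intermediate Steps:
H(b) = 13*b
(-4112941 + H(1831))*(-3121320/(-3630527) + 3775188) = (-4112941 + 13*1831)*(-3121320/(-3630527) + 3775188) = (-4112941 + 23803)*(-3121320*(-1/3630527) + 3775188) = -4089138*(3121320/3630527 + 3775188) = -4089138*13705925085396/3630527 = -56045419091846028648/3630527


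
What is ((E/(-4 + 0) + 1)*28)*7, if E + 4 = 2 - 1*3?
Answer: 441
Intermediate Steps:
E = -5 (E = -4 + (2 - 1*3) = -4 + (2 - 3) = -4 - 1 = -5)
((E/(-4 + 0) + 1)*28)*7 = ((-5/(-4 + 0) + 1)*28)*7 = ((-5/(-4) + 1)*28)*7 = ((-5*(-¼) + 1)*28)*7 = ((5/4 + 1)*28)*7 = ((9/4)*28)*7 = 63*7 = 441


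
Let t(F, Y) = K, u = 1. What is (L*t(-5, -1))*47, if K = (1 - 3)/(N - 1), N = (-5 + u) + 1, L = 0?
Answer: 0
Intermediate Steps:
N = -3 (N = (-5 + 1) + 1 = -4 + 1 = -3)
K = ½ (K = (1 - 3)/(-3 - 1) = -2/(-4) = -2*(-¼) = ½ ≈ 0.50000)
t(F, Y) = ½
(L*t(-5, -1))*47 = (0*(½))*47 = 0*47 = 0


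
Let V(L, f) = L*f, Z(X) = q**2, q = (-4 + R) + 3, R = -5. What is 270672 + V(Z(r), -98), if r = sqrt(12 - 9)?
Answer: 267144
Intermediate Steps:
r = sqrt(3) ≈ 1.7320
q = -6 (q = (-4 - 5) + 3 = -9 + 3 = -6)
Z(X) = 36 (Z(X) = (-6)**2 = 36)
270672 + V(Z(r), -98) = 270672 + 36*(-98) = 270672 - 3528 = 267144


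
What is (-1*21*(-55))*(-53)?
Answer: -61215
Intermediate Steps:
(-1*21*(-55))*(-53) = -21*(-55)*(-53) = 1155*(-53) = -61215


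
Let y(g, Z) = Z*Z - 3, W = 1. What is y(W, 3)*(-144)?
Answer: -864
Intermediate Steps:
y(g, Z) = -3 + Z² (y(g, Z) = Z² - 3 = -3 + Z²)
y(W, 3)*(-144) = (-3 + 3²)*(-144) = (-3 + 9)*(-144) = 6*(-144) = -864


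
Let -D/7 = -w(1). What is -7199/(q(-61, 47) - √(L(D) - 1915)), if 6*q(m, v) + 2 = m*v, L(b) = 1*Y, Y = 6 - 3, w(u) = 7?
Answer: 123923586/8299993 - 518328*I*√478/8299993 ≈ 14.931 - 1.3653*I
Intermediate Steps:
Y = 3
D = 49 (D = -(-7)*7 = -7*(-7) = 49)
L(b) = 3 (L(b) = 1*3 = 3)
q(m, v) = -⅓ + m*v/6 (q(m, v) = -⅓ + (m*v)/6 = -⅓ + m*v/6)
-7199/(q(-61, 47) - √(L(D) - 1915)) = -7199/((-⅓ + (⅙)*(-61)*47) - √(3 - 1915)) = -7199/((-⅓ - 2867/6) - √(-1912)) = -7199/(-2869/6 - 2*I*√478)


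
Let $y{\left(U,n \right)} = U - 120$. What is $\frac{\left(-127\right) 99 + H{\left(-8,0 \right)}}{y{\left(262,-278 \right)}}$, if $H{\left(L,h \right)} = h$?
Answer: $- \frac{12573}{142} \approx -88.542$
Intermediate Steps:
$y{\left(U,n \right)} = -120 + U$
$\frac{\left(-127\right) 99 + H{\left(-8,0 \right)}}{y{\left(262,-278 \right)}} = \frac{\left(-127\right) 99 + 0}{-120 + 262} = \frac{-12573 + 0}{142} = \left(-12573\right) \frac{1}{142} = - \frac{12573}{142}$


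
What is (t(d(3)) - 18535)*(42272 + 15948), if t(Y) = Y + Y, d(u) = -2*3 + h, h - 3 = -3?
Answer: -1079806340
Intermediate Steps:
h = 0 (h = 3 - 3 = 0)
d(u) = -6 (d(u) = -2*3 + 0 = -6 + 0 = -6)
t(Y) = 2*Y
(t(d(3)) - 18535)*(42272 + 15948) = (2*(-6) - 18535)*(42272 + 15948) = (-12 - 18535)*58220 = -18547*58220 = -1079806340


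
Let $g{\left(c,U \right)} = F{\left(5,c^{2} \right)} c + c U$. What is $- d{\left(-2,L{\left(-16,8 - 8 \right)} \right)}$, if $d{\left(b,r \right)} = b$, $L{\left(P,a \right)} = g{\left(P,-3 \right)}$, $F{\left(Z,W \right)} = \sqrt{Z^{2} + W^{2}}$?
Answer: $2$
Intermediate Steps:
$F{\left(Z,W \right)} = \sqrt{W^{2} + Z^{2}}$
$g{\left(c,U \right)} = U c + c \sqrt{25 + c^{4}}$ ($g{\left(c,U \right)} = \sqrt{\left(c^{2}\right)^{2} + 5^{2}} c + c U = \sqrt{c^{4} + 25} c + U c = \sqrt{25 + c^{4}} c + U c = c \sqrt{25 + c^{4}} + U c = U c + c \sqrt{25 + c^{4}}$)
$L{\left(P,a \right)} = P \left(-3 + \sqrt{25 + P^{4}}\right)$
$- d{\left(-2,L{\left(-16,8 - 8 \right)} \right)} = \left(-1\right) \left(-2\right) = 2$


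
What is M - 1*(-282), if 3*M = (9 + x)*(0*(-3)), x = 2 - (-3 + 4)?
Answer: 282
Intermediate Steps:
x = 1 (x = 2 - 1*1 = 2 - 1 = 1)
M = 0 (M = ((9 + 1)*(0*(-3)))/3 = (10*0)/3 = (⅓)*0 = 0)
M - 1*(-282) = 0 - 1*(-282) = 0 + 282 = 282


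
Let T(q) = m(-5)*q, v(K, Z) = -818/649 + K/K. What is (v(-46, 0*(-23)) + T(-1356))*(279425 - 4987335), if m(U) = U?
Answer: -20715044103410/649 ≈ -3.1918e+10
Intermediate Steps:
v(K, Z) = -169/649 (v(K, Z) = -818*1/649 + 1 = -818/649 + 1 = -169/649)
T(q) = -5*q
(v(-46, 0*(-23)) + T(-1356))*(279425 - 4987335) = (-169/649 - 5*(-1356))*(279425 - 4987335) = (-169/649 + 6780)*(-4707910) = (4400051/649)*(-4707910) = -20715044103410/649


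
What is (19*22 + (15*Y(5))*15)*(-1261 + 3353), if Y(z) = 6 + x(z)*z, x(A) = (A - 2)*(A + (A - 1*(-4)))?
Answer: 102545656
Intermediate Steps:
x(A) = (-2 + A)*(4 + 2*A) (x(A) = (-2 + A)*(A + (A + 4)) = (-2 + A)*(A + (4 + A)) = (-2 + A)*(4 + 2*A))
Y(z) = 6 + z*(-8 + 2*z²) (Y(z) = 6 + (-8 + 2*z²)*z = 6 + z*(-8 + 2*z²))
(19*22 + (15*Y(5))*15)*(-1261 + 3353) = (19*22 + (15*(6 + 2*5*(-4 + 5²)))*15)*(-1261 + 3353) = (418 + (15*(6 + 2*5*(-4 + 25)))*15)*2092 = (418 + (15*(6 + 2*5*21))*15)*2092 = (418 + (15*(6 + 210))*15)*2092 = (418 + (15*216)*15)*2092 = (418 + 3240*15)*2092 = (418 + 48600)*2092 = 49018*2092 = 102545656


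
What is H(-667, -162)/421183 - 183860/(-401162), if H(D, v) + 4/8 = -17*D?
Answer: 81987281717/168962614646 ≈ 0.48524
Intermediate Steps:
H(D, v) = -1/2 - 17*D
H(-667, -162)/421183 - 183860/(-401162) = (-1/2 - 17*(-667))/421183 - 183860/(-401162) = (-1/2 + 11339)*(1/421183) - 183860*(-1/401162) = (22677/2)*(1/421183) + 91930/200581 = 22677/842366 + 91930/200581 = 81987281717/168962614646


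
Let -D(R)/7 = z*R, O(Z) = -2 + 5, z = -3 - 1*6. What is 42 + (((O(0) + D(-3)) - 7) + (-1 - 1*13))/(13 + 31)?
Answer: 1641/44 ≈ 37.295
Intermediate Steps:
z = -9 (z = -3 - 6 = -9)
O(Z) = 3
D(R) = 63*R (D(R) = -(-63)*R = 63*R)
42 + (((O(0) + D(-3)) - 7) + (-1 - 1*13))/(13 + 31) = 42 + (((3 + 63*(-3)) - 7) + (-1 - 1*13))/(13 + 31) = 42 + (((3 - 189) - 7) + (-1 - 13))/44 = 42 + ((-186 - 7) - 14)/44 = 42 + (-193 - 14)/44 = 42 + (1/44)*(-207) = 42 - 207/44 = 1641/44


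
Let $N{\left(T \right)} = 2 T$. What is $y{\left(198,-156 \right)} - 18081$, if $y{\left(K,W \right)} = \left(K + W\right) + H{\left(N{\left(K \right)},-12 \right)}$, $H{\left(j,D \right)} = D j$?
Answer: $-22791$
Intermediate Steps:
$y{\left(K,W \right)} = W - 23 K$ ($y{\left(K,W \right)} = \left(K + W\right) - 12 \cdot 2 K = \left(K + W\right) - 24 K = W - 23 K$)
$y{\left(198,-156 \right)} - 18081 = \left(-156 - 4554\right) - 18081 = -4710 - 18081 = -22791$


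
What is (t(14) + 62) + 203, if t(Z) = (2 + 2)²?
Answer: 281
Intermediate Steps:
t(Z) = 16 (t(Z) = 4² = 16)
(t(14) + 62) + 203 = (16 + 62) + 203 = 78 + 203 = 281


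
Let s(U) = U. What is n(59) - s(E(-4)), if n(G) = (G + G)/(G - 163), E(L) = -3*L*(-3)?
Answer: 1813/52 ≈ 34.865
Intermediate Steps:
E(L) = 9*L
n(G) = 2*G/(-163 + G) (n(G) = (2*G)/(-163 + G) = 2*G/(-163 + G))
n(59) - s(E(-4)) = 2*59/(-163 + 59) - 9*(-4) = 2*59/(-104) - 1*(-36) = 2*59*(-1/104) + 36 = -59/52 + 36 = 1813/52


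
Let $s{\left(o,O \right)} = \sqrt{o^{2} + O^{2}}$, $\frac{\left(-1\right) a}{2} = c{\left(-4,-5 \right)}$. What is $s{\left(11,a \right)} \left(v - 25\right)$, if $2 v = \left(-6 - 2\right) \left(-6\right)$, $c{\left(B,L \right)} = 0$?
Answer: $-11$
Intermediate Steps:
$a = 0$ ($a = \left(-2\right) 0 = 0$)
$v = 24$ ($v = \frac{\left(-6 - 2\right) \left(-6\right)}{2} = \frac{\left(-8\right) \left(-6\right)}{2} = \frac{1}{2} \cdot 48 = 24$)
$s{\left(o,O \right)} = \sqrt{O^{2} + o^{2}}$
$s{\left(11,a \right)} \left(v - 25\right) = \sqrt{0^{2} + 11^{2}} \left(24 - 25\right) = \sqrt{0 + 121} \left(-1\right) = \sqrt{121} \left(-1\right) = 11 \left(-1\right) = -11$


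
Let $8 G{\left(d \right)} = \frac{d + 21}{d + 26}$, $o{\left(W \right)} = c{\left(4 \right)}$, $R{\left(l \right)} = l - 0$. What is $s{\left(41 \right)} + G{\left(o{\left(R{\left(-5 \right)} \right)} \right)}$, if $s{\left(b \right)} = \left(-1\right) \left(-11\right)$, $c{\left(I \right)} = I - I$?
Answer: $\frac{2309}{208} \approx 11.101$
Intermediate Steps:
$c{\left(I \right)} = 0$
$R{\left(l \right)} = l$ ($R{\left(l \right)} = l + 0 = l$)
$s{\left(b \right)} = 11$
$o{\left(W \right)} = 0$
$G{\left(d \right)} = \frac{21 + d}{8 \left(26 + d\right)}$ ($G{\left(d \right)} = \frac{\left(d + 21\right) \frac{1}{d + 26}}{8} = \frac{\left(21 + d\right) \frac{1}{26 + d}}{8} = \frac{\frac{1}{26 + d} \left(21 + d\right)}{8} = \frac{21 + d}{8 \left(26 + d\right)}$)
$s{\left(41 \right)} + G{\left(o{\left(R{\left(-5 \right)} \right)} \right)} = 11 + \frac{21 + 0}{8 \left(26 + 0\right)} = 11 + \frac{1}{8} \cdot \frac{1}{26} \cdot 21 = 11 + \frac{21}{208} = \frac{2309}{208}$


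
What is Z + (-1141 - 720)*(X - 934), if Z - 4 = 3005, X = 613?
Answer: 600390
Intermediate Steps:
Z = 3009 (Z = 4 + 3005 = 3009)
Z + (-1141 - 720)*(X - 934) = 3009 + (-1141 - 720)*(613 - 934) = 3009 - 1861*(-321) = 3009 + 597381 = 600390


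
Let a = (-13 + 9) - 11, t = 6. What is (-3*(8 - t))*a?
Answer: 90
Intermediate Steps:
a = -15 (a = -4 - 11 = -15)
(-3*(8 - t))*a = -3*(8 - 1*6)*(-15) = -3*(8 - 6)*(-15) = -3*2*(-15) = -6*(-15) = 90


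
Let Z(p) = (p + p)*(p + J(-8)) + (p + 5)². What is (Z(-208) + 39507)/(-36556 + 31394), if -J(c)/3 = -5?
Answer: -80502/2581 ≈ -31.190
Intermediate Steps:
J(c) = 15 (J(c) = -3*(-5) = 15)
Z(p) = (5 + p)² + 2*p*(15 + p) (Z(p) = (p + p)*(p + 15) + (p + 5)² = (2*p)*(15 + p) + (5 + p)² = 2*p*(15 + p) + (5 + p)² = (5 + p)² + 2*p*(15 + p))
(Z(-208) + 39507)/(-36556 + 31394) = ((25 + 3*(-208)² + 40*(-208)) + 39507)/(-36556 + 31394) = ((25 + 3*43264 - 8320) + 39507)/(-5162) = ((25 + 129792 - 8320) + 39507)*(-1/5162) = (121497 + 39507)*(-1/5162) = 161004*(-1/5162) = -80502/2581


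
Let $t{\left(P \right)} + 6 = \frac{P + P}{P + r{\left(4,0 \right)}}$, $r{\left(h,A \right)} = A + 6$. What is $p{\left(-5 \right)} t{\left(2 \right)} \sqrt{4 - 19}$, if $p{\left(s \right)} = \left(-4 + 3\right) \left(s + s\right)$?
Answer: $- 55 i \sqrt{15} \approx - 213.01 i$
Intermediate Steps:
$p{\left(s \right)} = - 2 s$
$r{\left(h,A \right)} = 6 + A$
$t{\left(P \right)} = -6 + \frac{2 P}{6 + P}$ ($t{\left(P \right)} = -6 + \frac{P + P}{P + \left(6 + 0\right)} = -6 + \frac{2 P}{P + 6} = -6 + \frac{2 P}{6 + P}$)
$p{\left(-5 \right)} t{\left(2 \right)} \sqrt{4 - 19} = \left(-2\right) \left(-5\right) \frac{4 \left(-9 - 2\right)}{6 + 2} \sqrt{4 - 19} = 10 \frac{4 \left(-9 - 2\right)}{8} \sqrt{-15} = 10 \cdot 4 \cdot \frac{1}{8} \left(-11\right) i \sqrt{15} = 10 \left(- \frac{11}{2}\right) i \sqrt{15} = - 55 i \sqrt{15}$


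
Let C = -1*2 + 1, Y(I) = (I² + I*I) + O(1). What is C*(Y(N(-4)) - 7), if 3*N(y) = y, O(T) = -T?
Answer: 40/9 ≈ 4.4444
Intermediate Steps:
N(y) = y/3
Y(I) = -1 + 2*I² (Y(I) = (I² + I*I) - 1*1 = (I² + I²) - 1 = 2*I² - 1 = -1 + 2*I²)
C = -1 (C = -2 + 1 = -1)
C*(Y(N(-4)) - 7) = -((-1 + 2*((⅓)*(-4))²) - 7) = -((-1 + 2*(-4/3)²) - 7) = -((-1 + 2*(16/9)) - 7) = -((-1 + 32/9) - 7) = -(23/9 - 7) = -1*(-40/9) = 40/9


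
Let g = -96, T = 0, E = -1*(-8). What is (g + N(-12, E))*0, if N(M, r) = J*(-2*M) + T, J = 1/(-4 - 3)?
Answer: 0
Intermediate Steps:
J = -⅐ (J = 1/(-7) = -⅐ ≈ -0.14286)
E = 8
N(M, r) = 2*M/7 (N(M, r) = -(-2)*M/7 + 0 = 2*M/7 + 0 = 2*M/7)
(g + N(-12, E))*0 = (-96 + (2/7)*(-12))*0 = (-96 - 24/7)*0 = -696/7*0 = 0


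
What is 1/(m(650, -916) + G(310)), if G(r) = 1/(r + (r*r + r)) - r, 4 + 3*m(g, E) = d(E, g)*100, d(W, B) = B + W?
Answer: -96720/887696159 ≈ -0.00010896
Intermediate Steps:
m(g, E) = -4/3 + 100*E/3 + 100*g/3 (m(g, E) = -4/3 + ((g + E)*100)/3 = -4/3 + ((E + g)*100)/3 = -4/3 + (100*E + 100*g)/3 = -4/3 + (100*E/3 + 100*g/3) = -4/3 + 100*E/3 + 100*g/3)
G(r) = 1/(r² + 2*r) - r (G(r) = 1/(r + (r² + r)) - r = 1/(r + (r + r²)) - r = 1/(r² + 2*r) - r)
1/(m(650, -916) + G(310)) = 1/((-4/3 + (100/3)*(-916) + (100/3)*650) + (1 - 1*310³ - 2*310²)/(310*(2 + 310))) = 1/((-4/3 - 91600/3 + 65000/3) + (1/310)*(1 - 1*29791000 - 2*96100)/312) = 1/(-8868 + (1/310)*(1/312)*(1 - 29791000 - 192200)) = 1/(-8868 + (1/310)*(1/312)*(-29983199)) = 1/(-8868 - 29983199/96720) = 1/(-887696159/96720) = -96720/887696159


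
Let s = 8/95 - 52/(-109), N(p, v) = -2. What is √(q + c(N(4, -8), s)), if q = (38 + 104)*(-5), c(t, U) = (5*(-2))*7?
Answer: 2*I*√195 ≈ 27.928*I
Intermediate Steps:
s = 5812/10355 (s = 8*(1/95) - 52*(-1/109) = 8/95 + 52/109 = 5812/10355 ≈ 0.56127)
c(t, U) = -70 (c(t, U) = -10*7 = -70)
q = -710 (q = 142*(-5) = -710)
√(q + c(N(4, -8), s)) = √(-710 - 70) = √(-780) = 2*I*√195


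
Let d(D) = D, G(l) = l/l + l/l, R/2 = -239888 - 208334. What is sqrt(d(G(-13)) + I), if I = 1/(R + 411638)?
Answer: sqrt(9593331234)/69258 ≈ 1.4142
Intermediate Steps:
R = -896444 (R = 2*(-239888 - 208334) = 2*(-448222) = -896444)
G(l) = 2 (G(l) = 1 + 1 = 2)
I = -1/484806 (I = 1/(-896444 + 411638) = 1/(-484806) = -1/484806 ≈ -2.0627e-6)
sqrt(d(G(-13)) + I) = sqrt(2 - 1/484806) = sqrt(969611/484806) = sqrt(9593331234)/69258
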